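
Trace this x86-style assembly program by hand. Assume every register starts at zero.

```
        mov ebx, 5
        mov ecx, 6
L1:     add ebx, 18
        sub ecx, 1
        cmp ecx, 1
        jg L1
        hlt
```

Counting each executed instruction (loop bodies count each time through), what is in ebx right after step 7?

mov ebx, 5 → ebx=5
mov ecx, 6 → ecx=6
add ebx, 18 → ebx=5+18=23
sub ecx, 1 → ecx=6-1=5
cmp ecx, 1  (cmp 5,1)
jg L1: taken
add ebx, 18 → ebx=23+18=41
After step 7: ebx = 41.

41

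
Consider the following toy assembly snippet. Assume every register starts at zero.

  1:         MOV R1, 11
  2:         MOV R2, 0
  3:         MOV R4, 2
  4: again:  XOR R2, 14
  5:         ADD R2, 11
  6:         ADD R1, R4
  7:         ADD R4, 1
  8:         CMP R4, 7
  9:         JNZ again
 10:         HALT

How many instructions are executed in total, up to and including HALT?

34

after MOV R1, 11: R1=11
after MOV R2, 0: R2=0
after MOV R4, 2: R4=2
after XOR R2, 14: R2=0^14=14
after ADD R2, 11: R2=14+11=25
after ADD R1, R4: R1=11+2=13
after ADD R4, 1: R4=2+1=3
CMP R4, 7  (cmp 3,7)
JNZ again: taken
after XOR R2, 14: R2=25^14=23
after ADD R2, 11: R2=23+11=34
after ADD R1, R4: R1=13+3=16
after ADD R4, 1: R4=3+1=4
CMP R4, 7  (cmp 4,7)
JNZ again: taken
after XOR R2, 14: R2=34^14=44
after ADD R2, 11: R2=44+11=55
after ADD R1, R4: R1=16+4=20
after ADD R4, 1: R4=4+1=5
CMP R4, 7  (cmp 5,7)
JNZ again: taken
after XOR R2, 14: R2=55^14=57
after ADD R2, 11: R2=57+11=68
after ADD R1, R4: R1=20+5=25
after ADD R4, 1: R4=5+1=6
CMP R4, 7  (cmp 6,7)
JNZ again: taken
after XOR R2, 14: R2=68^14=74
after ADD R2, 11: R2=74+11=85
after ADD R1, R4: R1=25+6=31
after ADD R4, 1: R4=6+1=7
CMP R4, 7  (cmp 7,7)
JNZ again: not taken
halt.
Total executed instructions: 34.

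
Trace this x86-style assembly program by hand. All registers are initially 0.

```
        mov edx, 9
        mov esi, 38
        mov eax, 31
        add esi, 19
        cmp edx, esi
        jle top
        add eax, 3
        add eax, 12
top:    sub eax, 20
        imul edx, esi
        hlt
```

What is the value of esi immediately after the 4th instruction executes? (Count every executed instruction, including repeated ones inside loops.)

57

edx=9
esi=38
eax=31
esi=38+19=57
After step 4: esi = 57.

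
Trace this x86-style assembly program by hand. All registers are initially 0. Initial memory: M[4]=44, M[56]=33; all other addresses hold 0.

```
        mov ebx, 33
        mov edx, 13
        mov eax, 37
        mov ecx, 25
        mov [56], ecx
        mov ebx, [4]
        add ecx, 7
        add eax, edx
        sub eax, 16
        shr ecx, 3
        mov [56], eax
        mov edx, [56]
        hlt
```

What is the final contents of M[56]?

34

mov ebx, 33 → ebx=33
mov edx, 13 → edx=13
mov eax, 37 → eax=37
mov ecx, 25 → ecx=25
mov [56], ecx → M[56]=25
mov ebx, [4] → ebx=M[4]=44
add ecx, 7 → ecx=25+7=32
add eax, edx → eax=37+13=50
sub eax, 16 → eax=50-16=34
shr ecx, 3 → ecx=32>>3=4
mov [56], eax → M[56]=34
mov edx, [56] → edx=M[56]=34
halt.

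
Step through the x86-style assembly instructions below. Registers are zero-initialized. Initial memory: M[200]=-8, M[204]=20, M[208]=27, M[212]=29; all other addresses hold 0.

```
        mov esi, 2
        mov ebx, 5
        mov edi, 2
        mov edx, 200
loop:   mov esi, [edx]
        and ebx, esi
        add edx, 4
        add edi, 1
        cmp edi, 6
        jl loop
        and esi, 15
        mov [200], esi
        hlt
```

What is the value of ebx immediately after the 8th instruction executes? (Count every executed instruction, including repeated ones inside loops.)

mov esi, 2 → esi=2
mov ebx, 5 → ebx=5
mov edi, 2 → edi=2
mov edx, 200 → edx=200
mov esi, [edx] → esi=M[200]=-8
and ebx, esi → ebx=5&(-8)=0
add edx, 4 → edx=200+4=204
add edi, 1 → edi=2+1=3
After step 8: ebx = 0.

0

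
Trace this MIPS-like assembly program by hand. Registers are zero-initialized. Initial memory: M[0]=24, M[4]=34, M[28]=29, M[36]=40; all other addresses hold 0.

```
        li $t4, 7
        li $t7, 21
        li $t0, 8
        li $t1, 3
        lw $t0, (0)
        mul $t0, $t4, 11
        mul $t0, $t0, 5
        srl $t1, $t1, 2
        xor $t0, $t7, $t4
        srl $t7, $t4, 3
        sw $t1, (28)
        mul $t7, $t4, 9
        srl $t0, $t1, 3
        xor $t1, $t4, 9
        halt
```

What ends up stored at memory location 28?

0

li $t4, 7 → $t4=7
li $t7, 21 → $t7=21
li $t0, 8 → $t0=8
li $t1, 3 → $t1=3
lw $t0, (0) → $t0=M[0]=24
mul $t0, $t4, 11 → $t0=7*11=77
mul $t0, $t0, 5 → $t0=77*5=385
srl $t1, $t1, 2 → $t1=3>>2=0
xor $t0, $t7, $t4 → $t0=21^7=18
srl $t7, $t4, 3 → $t7=7>>3=0
sw $t1, (28) → M[28]=0
mul $t7, $t4, 9 → $t7=7*9=63
srl $t0, $t1, 3 → $t0=0>>3=0
xor $t1, $t4, 9 → $t1=7^9=14
halt.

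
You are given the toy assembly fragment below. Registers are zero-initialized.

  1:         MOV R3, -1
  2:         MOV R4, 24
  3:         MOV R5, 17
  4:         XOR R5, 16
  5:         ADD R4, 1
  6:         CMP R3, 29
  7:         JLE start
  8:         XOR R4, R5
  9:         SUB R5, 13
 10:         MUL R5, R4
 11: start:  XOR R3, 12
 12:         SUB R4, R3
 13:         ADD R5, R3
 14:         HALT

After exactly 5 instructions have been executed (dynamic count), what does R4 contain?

MOV R3, -1 → R3=-1
MOV R4, 24 → R4=24
MOV R5, 17 → R5=17
XOR R5, 16 → R5=17^16=1
ADD R4, 1 → R4=24+1=25
After step 5: R4 = 25.

25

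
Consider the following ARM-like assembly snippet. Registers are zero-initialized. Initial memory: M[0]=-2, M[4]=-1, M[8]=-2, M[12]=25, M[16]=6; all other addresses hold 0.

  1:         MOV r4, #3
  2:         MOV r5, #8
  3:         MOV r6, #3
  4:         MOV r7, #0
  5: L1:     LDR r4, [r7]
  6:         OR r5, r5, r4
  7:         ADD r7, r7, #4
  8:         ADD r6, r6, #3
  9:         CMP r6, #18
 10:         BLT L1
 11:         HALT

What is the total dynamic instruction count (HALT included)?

35

MOV r4, #3 → r4=3
MOV r5, #8 → r5=8
MOV r6, #3 → r6=3
MOV r7, #0 → r7=0
LDR r4, [r7] → r4=M[0]=-2
OR r5, r5, r4 → r5=8|(-2)=-2
ADD r7, r7, #4 → r7=0+4=4
ADD r6, r6, #3 → r6=3+3=6
CMP r6, #18  (cmp 6,18)
BLT L1: taken
LDR r4, [r7] → r4=M[4]=-1
OR r5, r5, r4 → r5=(-2)|(-1)=-1
ADD r7, r7, #4 → r7=4+4=8
ADD r6, r6, #3 → r6=6+3=9
CMP r6, #18  (cmp 9,18)
BLT L1: taken
LDR r4, [r7] → r4=M[8]=-2
OR r5, r5, r4 → r5=(-1)|(-2)=-1
ADD r7, r7, #4 → r7=8+4=12
ADD r6, r6, #3 → r6=9+3=12
CMP r6, #18  (cmp 12,18)
BLT L1: taken
LDR r4, [r7] → r4=M[12]=25
OR r5, r5, r4 → r5=(-1)|25=-1
ADD r7, r7, #4 → r7=12+4=16
ADD r6, r6, #3 → r6=12+3=15
CMP r6, #18  (cmp 15,18)
BLT L1: taken
LDR r4, [r7] → r4=M[16]=6
OR r5, r5, r4 → r5=(-1)|6=-1
ADD r7, r7, #4 → r7=16+4=20
ADD r6, r6, #3 → r6=15+3=18
CMP r6, #18  (cmp 18,18)
BLT L1: not taken
halt.
Total executed instructions: 35.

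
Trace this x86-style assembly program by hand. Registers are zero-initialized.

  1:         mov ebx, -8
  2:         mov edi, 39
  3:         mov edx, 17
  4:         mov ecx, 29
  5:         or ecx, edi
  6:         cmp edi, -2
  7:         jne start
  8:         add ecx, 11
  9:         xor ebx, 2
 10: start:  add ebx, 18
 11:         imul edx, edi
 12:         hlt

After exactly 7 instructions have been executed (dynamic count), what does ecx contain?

mov ebx, -8 → ebx=-8
mov edi, 39 → edi=39
mov edx, 17 → edx=17
mov ecx, 29 → ecx=29
or ecx, edi → ecx=29|39=63
cmp edi, -2  (cmp 39,-2)
jne start: taken
After step 7: ecx = 63.

63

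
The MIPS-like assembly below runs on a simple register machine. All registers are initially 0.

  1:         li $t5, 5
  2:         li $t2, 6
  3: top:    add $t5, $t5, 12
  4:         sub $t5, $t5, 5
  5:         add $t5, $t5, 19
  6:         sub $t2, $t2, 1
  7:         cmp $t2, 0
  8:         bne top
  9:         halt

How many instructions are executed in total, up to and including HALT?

39

li $t5, 5 → $t5=5
li $t2, 6 → $t2=6
add $t5, $t5, 12 → $t5=5+12=17
sub $t5, $t5, 5 → $t5=17-5=12
add $t5, $t5, 19 → $t5=12+19=31
sub $t2, $t2, 1 → $t2=6-1=5
cmp $t2, 0  (cmp 5,0)
bne top: taken
add $t5, $t5, 12 → $t5=31+12=43
sub $t5, $t5, 5 → $t5=43-5=38
add $t5, $t5, 19 → $t5=38+19=57
sub $t2, $t2, 1 → $t2=5-1=4
cmp $t2, 0  (cmp 4,0)
bne top: taken
add $t5, $t5, 12 → $t5=57+12=69
sub $t5, $t5, 5 → $t5=69-5=64
add $t5, $t5, 19 → $t5=64+19=83
sub $t2, $t2, 1 → $t2=4-1=3
cmp $t2, 0  (cmp 3,0)
bne top: taken
add $t5, $t5, 12 → $t5=83+12=95
sub $t5, $t5, 5 → $t5=95-5=90
add $t5, $t5, 19 → $t5=90+19=109
sub $t2, $t2, 1 → $t2=3-1=2
cmp $t2, 0  (cmp 2,0)
bne top: taken
add $t5, $t5, 12 → $t5=109+12=121
sub $t5, $t5, 5 → $t5=121-5=116
add $t5, $t5, 19 → $t5=116+19=135
sub $t2, $t2, 1 → $t2=2-1=1
cmp $t2, 0  (cmp 1,0)
bne top: taken
add $t5, $t5, 12 → $t5=135+12=147
sub $t5, $t5, 5 → $t5=147-5=142
add $t5, $t5, 19 → $t5=142+19=161
sub $t2, $t2, 1 → $t2=1-1=0
cmp $t2, 0  (cmp 0,0)
bne top: not taken
halt.
Total executed instructions: 39.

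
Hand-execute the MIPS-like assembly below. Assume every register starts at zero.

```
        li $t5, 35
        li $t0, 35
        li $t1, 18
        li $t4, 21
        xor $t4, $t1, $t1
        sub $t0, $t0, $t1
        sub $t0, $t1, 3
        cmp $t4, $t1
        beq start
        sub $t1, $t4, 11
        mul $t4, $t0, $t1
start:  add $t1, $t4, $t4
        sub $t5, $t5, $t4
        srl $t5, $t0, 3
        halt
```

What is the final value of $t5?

$t5=35
$t0=35
$t1=18
$t4=21
$t4=18^18=0
$t0=35-18=17
$t0=18-3=15
cmp $t4, $t1  (cmp 0,18)
beq start: not taken
$t1=0-11=-11
$t4=15*(-11)=-165
$t1=(-165)+(-165)=-330
$t5=35-(-165)=200
$t5=15>>3=1
halt.

1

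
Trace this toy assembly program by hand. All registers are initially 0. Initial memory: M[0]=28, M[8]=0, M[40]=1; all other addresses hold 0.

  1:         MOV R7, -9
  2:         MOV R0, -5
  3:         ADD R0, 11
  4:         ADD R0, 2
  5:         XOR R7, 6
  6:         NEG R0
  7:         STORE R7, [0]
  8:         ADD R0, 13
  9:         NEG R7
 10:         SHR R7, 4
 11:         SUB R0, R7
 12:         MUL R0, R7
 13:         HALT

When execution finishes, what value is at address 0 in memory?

-15

after MOV R7, -9: R7=-9
after MOV R0, -5: R0=-5
after ADD R0, 11: R0=(-5)+11=6
after ADD R0, 2: R0=6+2=8
after XOR R7, 6: R7=(-9)^6=-15
after NEG R0: R0=-(8)=-8
STORE R7, [0] → M[0]=-15
after ADD R0, 13: R0=(-8)+13=5
after NEG R7: R7=-(-15)=15
after SHR R7, 4: R7=15>>4=0
after SUB R0, R7: R0=5-0=5
after MUL R0, R7: R0=5*0=0
halt.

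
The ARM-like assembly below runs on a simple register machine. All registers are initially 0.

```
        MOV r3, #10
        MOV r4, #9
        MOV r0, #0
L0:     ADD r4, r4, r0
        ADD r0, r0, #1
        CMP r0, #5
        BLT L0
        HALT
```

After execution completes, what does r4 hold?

MOV r3, #10 → r3=10
MOV r4, #9 → r4=9
MOV r0, #0 → r0=0
ADD r4, r4, r0 → r4=9+0=9
ADD r0, r0, #1 → r0=0+1=1
CMP r0, #5  (cmp 1,5)
BLT L0: taken
ADD r4, r4, r0 → r4=9+1=10
ADD r0, r0, #1 → r0=1+1=2
CMP r0, #5  (cmp 2,5)
BLT L0: taken
ADD r4, r4, r0 → r4=10+2=12
ADD r0, r0, #1 → r0=2+1=3
CMP r0, #5  (cmp 3,5)
BLT L0: taken
ADD r4, r4, r0 → r4=12+3=15
ADD r0, r0, #1 → r0=3+1=4
CMP r0, #5  (cmp 4,5)
BLT L0: taken
ADD r4, r4, r0 → r4=15+4=19
ADD r0, r0, #1 → r0=4+1=5
CMP r0, #5  (cmp 5,5)
BLT L0: not taken
halt.

19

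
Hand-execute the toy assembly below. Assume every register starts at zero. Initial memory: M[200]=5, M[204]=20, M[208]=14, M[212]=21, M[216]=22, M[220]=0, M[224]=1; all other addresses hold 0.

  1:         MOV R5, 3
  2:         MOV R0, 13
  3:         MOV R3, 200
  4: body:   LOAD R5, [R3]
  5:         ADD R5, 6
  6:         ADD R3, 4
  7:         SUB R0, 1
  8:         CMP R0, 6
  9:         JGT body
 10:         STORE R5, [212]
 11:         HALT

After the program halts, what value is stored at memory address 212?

R5=3
R0=13
R3=200
R5=M[200]=5
R5=5+6=11
R3=200+4=204
R0=13-1=12
CMP R0, 6  (cmp 12,6)
JGT body: taken
R5=M[204]=20
R5=20+6=26
R3=204+4=208
R0=12-1=11
CMP R0, 6  (cmp 11,6)
JGT body: taken
R5=M[208]=14
R5=14+6=20
R3=208+4=212
R0=11-1=10
CMP R0, 6  (cmp 10,6)
JGT body: taken
R5=M[212]=21
R5=21+6=27
R3=212+4=216
R0=10-1=9
CMP R0, 6  (cmp 9,6)
JGT body: taken
R5=M[216]=22
R5=22+6=28
R3=216+4=220
R0=9-1=8
CMP R0, 6  (cmp 8,6)
JGT body: taken
R5=M[220]=0
R5=0+6=6
R3=220+4=224
R0=8-1=7
CMP R0, 6  (cmp 7,6)
JGT body: taken
R5=M[224]=1
R5=1+6=7
R3=224+4=228
R0=7-1=6
CMP R0, 6  (cmp 6,6)
JGT body: not taken
STORE R5, [212] → M[212]=7
halt.

7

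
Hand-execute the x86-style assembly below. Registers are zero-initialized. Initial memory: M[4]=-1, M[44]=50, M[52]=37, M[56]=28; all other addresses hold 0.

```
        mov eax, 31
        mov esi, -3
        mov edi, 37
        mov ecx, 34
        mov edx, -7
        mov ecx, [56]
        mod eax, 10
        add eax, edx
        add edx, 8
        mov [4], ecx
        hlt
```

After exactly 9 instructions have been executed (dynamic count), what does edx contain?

after mov eax, 31: eax=31
after mov esi, -3: esi=-3
after mov edi, 37: edi=37
after mov ecx, 34: ecx=34
after mov edx, -7: edx=-7
after mov ecx, [56]: ecx=M[56]=28
after mod eax, 10: eax=31%10=1
after add eax, edx: eax=1+(-7)=-6
after add edx, 8: edx=(-7)+8=1
After step 9: edx = 1.

1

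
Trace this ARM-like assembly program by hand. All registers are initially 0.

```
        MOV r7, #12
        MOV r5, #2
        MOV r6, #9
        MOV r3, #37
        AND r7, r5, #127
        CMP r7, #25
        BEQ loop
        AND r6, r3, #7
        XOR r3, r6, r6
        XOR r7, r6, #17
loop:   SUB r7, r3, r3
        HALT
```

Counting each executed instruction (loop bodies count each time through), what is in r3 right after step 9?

0

r7=12
r5=2
r6=9
r3=37
r7=2&127=2
CMP r7, #25  (cmp 2,25)
BEQ loop: not taken
r6=37&7=5
r3=5^5=0
After step 9: r3 = 0.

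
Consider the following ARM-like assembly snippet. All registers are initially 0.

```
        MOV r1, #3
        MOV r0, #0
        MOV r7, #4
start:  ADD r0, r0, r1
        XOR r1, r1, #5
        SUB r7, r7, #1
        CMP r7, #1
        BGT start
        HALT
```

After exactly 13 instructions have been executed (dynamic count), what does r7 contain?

2

after MOV r1, #3: r1=3
after MOV r0, #0: r0=0
after MOV r7, #4: r7=4
after ADD r0, r0, r1: r0=0+3=3
after XOR r1, r1, #5: r1=3^5=6
after SUB r7, r7, #1: r7=4-1=3
CMP r7, #1  (cmp 3,1)
BGT start: taken
after ADD r0, r0, r1: r0=3+6=9
after XOR r1, r1, #5: r1=6^5=3
after SUB r7, r7, #1: r7=3-1=2
CMP r7, #1  (cmp 2,1)
BGT start: taken
After step 13: r7 = 2.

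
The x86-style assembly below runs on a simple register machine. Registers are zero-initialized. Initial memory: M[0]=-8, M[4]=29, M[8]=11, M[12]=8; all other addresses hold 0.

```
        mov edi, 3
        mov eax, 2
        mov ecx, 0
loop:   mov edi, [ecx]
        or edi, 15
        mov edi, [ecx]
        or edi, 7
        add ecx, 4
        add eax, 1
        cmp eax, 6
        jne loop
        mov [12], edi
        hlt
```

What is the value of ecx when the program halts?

edi=3
eax=2
ecx=0
edi=M[0]=-8
edi=(-8)|15=-1
edi=M[0]=-8
edi=(-8)|7=-1
ecx=0+4=4
eax=2+1=3
cmp eax, 6  (cmp 3,6)
jne loop: taken
edi=M[4]=29
edi=29|15=31
edi=M[4]=29
edi=29|7=31
ecx=4+4=8
eax=3+1=4
cmp eax, 6  (cmp 4,6)
jne loop: taken
edi=M[8]=11
edi=11|15=15
edi=M[8]=11
edi=11|7=15
ecx=8+4=12
eax=4+1=5
cmp eax, 6  (cmp 5,6)
jne loop: taken
edi=M[12]=8
edi=8|15=15
edi=M[12]=8
edi=8|7=15
ecx=12+4=16
eax=5+1=6
cmp eax, 6  (cmp 6,6)
jne loop: not taken
mov [12], edi → M[12]=15
halt.

16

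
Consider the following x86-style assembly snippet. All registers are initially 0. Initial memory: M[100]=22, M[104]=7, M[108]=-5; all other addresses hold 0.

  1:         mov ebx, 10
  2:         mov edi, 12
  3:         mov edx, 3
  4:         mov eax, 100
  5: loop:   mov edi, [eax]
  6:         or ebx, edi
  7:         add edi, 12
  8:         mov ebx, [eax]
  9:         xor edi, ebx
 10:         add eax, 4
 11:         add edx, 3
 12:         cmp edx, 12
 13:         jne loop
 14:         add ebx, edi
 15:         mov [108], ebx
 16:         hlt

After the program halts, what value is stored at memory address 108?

-9

ebx=10
edi=12
edx=3
eax=100
edi=M[100]=22
ebx=10|22=30
edi=22+12=34
ebx=M[100]=22
edi=34^22=52
eax=100+4=104
edx=3+3=6
cmp edx, 12  (cmp 6,12)
jne loop: taken
edi=M[104]=7
ebx=22|7=23
edi=7+12=19
ebx=M[104]=7
edi=19^7=20
eax=104+4=108
edx=6+3=9
cmp edx, 12  (cmp 9,12)
jne loop: taken
edi=M[108]=-5
ebx=7|(-5)=-1
edi=(-5)+12=7
ebx=M[108]=-5
edi=7^(-5)=-4
eax=108+4=112
edx=9+3=12
cmp edx, 12  (cmp 12,12)
jne loop: not taken
ebx=(-5)+(-4)=-9
mov [108], ebx → M[108]=-9
halt.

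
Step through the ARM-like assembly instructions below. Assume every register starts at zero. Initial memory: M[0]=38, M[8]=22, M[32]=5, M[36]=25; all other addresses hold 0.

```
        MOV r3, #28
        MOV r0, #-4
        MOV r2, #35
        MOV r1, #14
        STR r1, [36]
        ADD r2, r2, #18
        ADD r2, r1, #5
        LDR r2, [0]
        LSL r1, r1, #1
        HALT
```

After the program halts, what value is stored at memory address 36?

r3=28
r0=-4
r2=35
r1=14
STR r1, [36] → M[36]=14
r2=35+18=53
r2=14+5=19
r2=M[0]=38
r1=14<<1=28
halt.

14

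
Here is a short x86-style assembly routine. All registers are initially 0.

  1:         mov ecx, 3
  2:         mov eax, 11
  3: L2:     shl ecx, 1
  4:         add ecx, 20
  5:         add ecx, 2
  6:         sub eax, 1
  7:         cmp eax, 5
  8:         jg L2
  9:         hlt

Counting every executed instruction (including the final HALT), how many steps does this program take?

39

after mov ecx, 3: ecx=3
after mov eax, 11: eax=11
after shl ecx, 1: ecx=3<<1=6
after add ecx, 20: ecx=6+20=26
after add ecx, 2: ecx=26+2=28
after sub eax, 1: eax=11-1=10
cmp eax, 5  (cmp 10,5)
jg L2: taken
after shl ecx, 1: ecx=28<<1=56
after add ecx, 20: ecx=56+20=76
after add ecx, 2: ecx=76+2=78
after sub eax, 1: eax=10-1=9
cmp eax, 5  (cmp 9,5)
jg L2: taken
after shl ecx, 1: ecx=78<<1=156
after add ecx, 20: ecx=156+20=176
after add ecx, 2: ecx=176+2=178
after sub eax, 1: eax=9-1=8
cmp eax, 5  (cmp 8,5)
jg L2: taken
after shl ecx, 1: ecx=178<<1=356
after add ecx, 20: ecx=356+20=376
after add ecx, 2: ecx=376+2=378
after sub eax, 1: eax=8-1=7
cmp eax, 5  (cmp 7,5)
jg L2: taken
after shl ecx, 1: ecx=378<<1=756
after add ecx, 20: ecx=756+20=776
after add ecx, 2: ecx=776+2=778
after sub eax, 1: eax=7-1=6
cmp eax, 5  (cmp 6,5)
jg L2: taken
after shl ecx, 1: ecx=778<<1=1556
after add ecx, 20: ecx=1556+20=1576
after add ecx, 2: ecx=1576+2=1578
after sub eax, 1: eax=6-1=5
cmp eax, 5  (cmp 5,5)
jg L2: not taken
halt.
Total executed instructions: 39.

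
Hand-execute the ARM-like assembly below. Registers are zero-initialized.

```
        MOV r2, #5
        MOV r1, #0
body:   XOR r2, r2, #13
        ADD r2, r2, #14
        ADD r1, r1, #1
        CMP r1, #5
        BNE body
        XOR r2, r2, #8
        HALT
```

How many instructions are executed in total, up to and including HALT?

29

after MOV r2, #5: r2=5
after MOV r1, #0: r1=0
after XOR r2, r2, #13: r2=5^13=8
after ADD r2, r2, #14: r2=8+14=22
after ADD r1, r1, #1: r1=0+1=1
CMP r1, #5  (cmp 1,5)
BNE body: taken
after XOR r2, r2, #13: r2=22^13=27
after ADD r2, r2, #14: r2=27+14=41
after ADD r1, r1, #1: r1=1+1=2
CMP r1, #5  (cmp 2,5)
BNE body: taken
after XOR r2, r2, #13: r2=41^13=36
after ADD r2, r2, #14: r2=36+14=50
after ADD r1, r1, #1: r1=2+1=3
CMP r1, #5  (cmp 3,5)
BNE body: taken
after XOR r2, r2, #13: r2=50^13=63
after ADD r2, r2, #14: r2=63+14=77
after ADD r1, r1, #1: r1=3+1=4
CMP r1, #5  (cmp 4,5)
BNE body: taken
after XOR r2, r2, #13: r2=77^13=64
after ADD r2, r2, #14: r2=64+14=78
after ADD r1, r1, #1: r1=4+1=5
CMP r1, #5  (cmp 5,5)
BNE body: not taken
after XOR r2, r2, #8: r2=78^8=70
halt.
Total executed instructions: 29.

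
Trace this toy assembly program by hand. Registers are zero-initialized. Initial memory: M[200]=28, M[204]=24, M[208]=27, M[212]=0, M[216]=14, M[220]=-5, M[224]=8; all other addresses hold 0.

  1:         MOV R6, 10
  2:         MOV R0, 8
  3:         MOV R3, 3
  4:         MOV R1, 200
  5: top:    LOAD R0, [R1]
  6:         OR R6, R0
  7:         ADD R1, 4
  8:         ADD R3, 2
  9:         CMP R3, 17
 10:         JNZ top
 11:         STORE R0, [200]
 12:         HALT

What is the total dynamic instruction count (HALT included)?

after MOV R6, 10: R6=10
after MOV R0, 8: R0=8
after MOV R3, 3: R3=3
after MOV R1, 200: R1=200
after LOAD R0, [R1]: R0=M[200]=28
after OR R6, R0: R6=10|28=30
after ADD R1, 4: R1=200+4=204
after ADD R3, 2: R3=3+2=5
CMP R3, 17  (cmp 5,17)
JNZ top: taken
after LOAD R0, [R1]: R0=M[204]=24
after OR R6, R0: R6=30|24=30
after ADD R1, 4: R1=204+4=208
after ADD R3, 2: R3=5+2=7
CMP R3, 17  (cmp 7,17)
JNZ top: taken
after LOAD R0, [R1]: R0=M[208]=27
after OR R6, R0: R6=30|27=31
after ADD R1, 4: R1=208+4=212
after ADD R3, 2: R3=7+2=9
CMP R3, 17  (cmp 9,17)
JNZ top: taken
after LOAD R0, [R1]: R0=M[212]=0
after OR R6, R0: R6=31|0=31
after ADD R1, 4: R1=212+4=216
after ADD R3, 2: R3=9+2=11
CMP R3, 17  (cmp 11,17)
JNZ top: taken
after LOAD R0, [R1]: R0=M[216]=14
after OR R6, R0: R6=31|14=31
after ADD R1, 4: R1=216+4=220
after ADD R3, 2: R3=11+2=13
CMP R3, 17  (cmp 13,17)
JNZ top: taken
after LOAD R0, [R1]: R0=M[220]=-5
after OR R6, R0: R6=31|(-5)=-1
after ADD R1, 4: R1=220+4=224
after ADD R3, 2: R3=13+2=15
CMP R3, 17  (cmp 15,17)
JNZ top: taken
after LOAD R0, [R1]: R0=M[224]=8
after OR R6, R0: R6=(-1)|8=-1
after ADD R1, 4: R1=224+4=228
after ADD R3, 2: R3=15+2=17
CMP R3, 17  (cmp 17,17)
JNZ top: not taken
STORE R0, [200] → M[200]=8
halt.
Total executed instructions: 48.

48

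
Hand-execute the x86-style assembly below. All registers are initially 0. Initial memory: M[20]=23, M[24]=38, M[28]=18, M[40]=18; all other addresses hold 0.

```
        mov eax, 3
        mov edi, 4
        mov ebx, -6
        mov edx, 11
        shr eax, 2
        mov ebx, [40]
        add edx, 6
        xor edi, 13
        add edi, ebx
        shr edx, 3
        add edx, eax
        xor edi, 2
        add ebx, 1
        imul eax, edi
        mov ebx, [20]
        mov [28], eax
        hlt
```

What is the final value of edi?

eax=3
edi=4
ebx=-6
edx=11
eax=3>>2=0
ebx=M[40]=18
edx=11+6=17
edi=4^13=9
edi=9+18=27
edx=17>>3=2
edx=2+0=2
edi=27^2=25
ebx=18+1=19
eax=0*25=0
ebx=M[20]=23
mov [28], eax → M[28]=0
halt.

25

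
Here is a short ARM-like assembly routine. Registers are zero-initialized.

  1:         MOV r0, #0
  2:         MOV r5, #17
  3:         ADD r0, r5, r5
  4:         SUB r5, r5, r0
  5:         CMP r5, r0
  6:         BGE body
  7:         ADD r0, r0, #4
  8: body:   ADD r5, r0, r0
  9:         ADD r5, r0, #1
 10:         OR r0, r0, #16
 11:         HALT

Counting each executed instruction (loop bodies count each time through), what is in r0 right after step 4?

34

MOV r0, #0 → r0=0
MOV r5, #17 → r5=17
ADD r0, r5, r5 → r0=17+17=34
SUB r5, r5, r0 → r5=17-34=-17
After step 4: r0 = 34.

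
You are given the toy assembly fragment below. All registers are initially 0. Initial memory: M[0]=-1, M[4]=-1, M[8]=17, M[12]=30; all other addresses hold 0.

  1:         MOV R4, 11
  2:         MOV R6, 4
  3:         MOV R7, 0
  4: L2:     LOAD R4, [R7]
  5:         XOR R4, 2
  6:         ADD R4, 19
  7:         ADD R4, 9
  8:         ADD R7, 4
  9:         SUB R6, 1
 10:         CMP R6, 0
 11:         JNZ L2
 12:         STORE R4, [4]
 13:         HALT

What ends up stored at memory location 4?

56

R4=11
R6=4
R7=0
R4=M[0]=-1
R4=(-1)^2=-3
R4=(-3)+19=16
R4=16+9=25
R7=0+4=4
R6=4-1=3
CMP R6, 0  (cmp 3,0)
JNZ L2: taken
R4=M[4]=-1
R4=(-1)^2=-3
R4=(-3)+19=16
R4=16+9=25
R7=4+4=8
R6=3-1=2
CMP R6, 0  (cmp 2,0)
JNZ L2: taken
R4=M[8]=17
R4=17^2=19
R4=19+19=38
R4=38+9=47
R7=8+4=12
R6=2-1=1
CMP R6, 0  (cmp 1,0)
JNZ L2: taken
R4=M[12]=30
R4=30^2=28
R4=28+19=47
R4=47+9=56
R7=12+4=16
R6=1-1=0
CMP R6, 0  (cmp 0,0)
JNZ L2: not taken
STORE R4, [4] → M[4]=56
halt.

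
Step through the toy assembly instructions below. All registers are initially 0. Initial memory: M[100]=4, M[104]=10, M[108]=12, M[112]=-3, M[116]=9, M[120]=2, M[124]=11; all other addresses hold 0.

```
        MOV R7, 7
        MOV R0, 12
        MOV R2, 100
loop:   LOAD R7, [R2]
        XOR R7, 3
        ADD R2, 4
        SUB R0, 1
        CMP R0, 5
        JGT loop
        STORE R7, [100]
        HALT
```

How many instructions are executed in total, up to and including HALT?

47

MOV R7, 7 → R7=7
MOV R0, 12 → R0=12
MOV R2, 100 → R2=100
LOAD R7, [R2] → R7=M[100]=4
XOR R7, 3 → R7=4^3=7
ADD R2, 4 → R2=100+4=104
SUB R0, 1 → R0=12-1=11
CMP R0, 5  (cmp 11,5)
JGT loop: taken
LOAD R7, [R2] → R7=M[104]=10
XOR R7, 3 → R7=10^3=9
ADD R2, 4 → R2=104+4=108
SUB R0, 1 → R0=11-1=10
CMP R0, 5  (cmp 10,5)
JGT loop: taken
LOAD R7, [R2] → R7=M[108]=12
XOR R7, 3 → R7=12^3=15
ADD R2, 4 → R2=108+4=112
SUB R0, 1 → R0=10-1=9
CMP R0, 5  (cmp 9,5)
JGT loop: taken
LOAD R7, [R2] → R7=M[112]=-3
XOR R7, 3 → R7=(-3)^3=-2
ADD R2, 4 → R2=112+4=116
SUB R0, 1 → R0=9-1=8
CMP R0, 5  (cmp 8,5)
JGT loop: taken
LOAD R7, [R2] → R7=M[116]=9
XOR R7, 3 → R7=9^3=10
ADD R2, 4 → R2=116+4=120
SUB R0, 1 → R0=8-1=7
CMP R0, 5  (cmp 7,5)
JGT loop: taken
LOAD R7, [R2] → R7=M[120]=2
XOR R7, 3 → R7=2^3=1
ADD R2, 4 → R2=120+4=124
SUB R0, 1 → R0=7-1=6
CMP R0, 5  (cmp 6,5)
JGT loop: taken
LOAD R7, [R2] → R7=M[124]=11
XOR R7, 3 → R7=11^3=8
ADD R2, 4 → R2=124+4=128
SUB R0, 1 → R0=6-1=5
CMP R0, 5  (cmp 5,5)
JGT loop: not taken
STORE R7, [100] → M[100]=8
halt.
Total executed instructions: 47.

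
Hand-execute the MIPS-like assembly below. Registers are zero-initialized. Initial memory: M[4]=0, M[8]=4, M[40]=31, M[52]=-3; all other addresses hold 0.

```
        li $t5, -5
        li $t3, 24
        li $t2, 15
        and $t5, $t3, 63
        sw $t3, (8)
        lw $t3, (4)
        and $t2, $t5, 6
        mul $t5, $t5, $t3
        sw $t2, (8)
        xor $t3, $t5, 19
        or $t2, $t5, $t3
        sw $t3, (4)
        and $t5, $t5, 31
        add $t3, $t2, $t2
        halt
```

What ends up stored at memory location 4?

after li $t5, -5: $t5=-5
after li $t3, 24: $t3=24
after li $t2, 15: $t2=15
after and $t5, $t3, 63: $t5=24&63=24
sw $t3, (8) → M[8]=24
after lw $t3, (4): $t3=M[4]=0
after and $t2, $t5, 6: $t2=24&6=0
after mul $t5, $t5, $t3: $t5=24*0=0
sw $t2, (8) → M[8]=0
after xor $t3, $t5, 19: $t3=0^19=19
after or $t2, $t5, $t3: $t2=0|19=19
sw $t3, (4) → M[4]=19
after and $t5, $t5, 31: $t5=0&31=0
after add $t3, $t2, $t2: $t3=19+19=38
halt.

19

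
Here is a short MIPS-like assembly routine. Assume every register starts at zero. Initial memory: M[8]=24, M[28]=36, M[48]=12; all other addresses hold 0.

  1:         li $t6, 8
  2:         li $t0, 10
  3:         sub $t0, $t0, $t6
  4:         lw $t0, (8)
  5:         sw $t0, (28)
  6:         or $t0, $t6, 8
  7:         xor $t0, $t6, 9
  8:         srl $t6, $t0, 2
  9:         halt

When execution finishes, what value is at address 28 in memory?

24

$t6=8
$t0=10
$t0=10-8=2
$t0=M[8]=24
sw $t0, (28) → M[28]=24
$t0=8|8=8
$t0=8^9=1
$t6=1>>2=0
halt.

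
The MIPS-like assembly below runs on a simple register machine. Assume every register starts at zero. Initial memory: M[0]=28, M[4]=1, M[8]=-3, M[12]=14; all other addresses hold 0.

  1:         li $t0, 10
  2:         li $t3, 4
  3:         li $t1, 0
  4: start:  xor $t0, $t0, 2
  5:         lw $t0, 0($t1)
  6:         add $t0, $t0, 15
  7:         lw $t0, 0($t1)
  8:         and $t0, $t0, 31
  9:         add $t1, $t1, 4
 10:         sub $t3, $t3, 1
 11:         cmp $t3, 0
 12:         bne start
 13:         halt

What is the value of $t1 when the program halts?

16

after li $t0, 10: $t0=10
after li $t3, 4: $t3=4
after li $t1, 0: $t1=0
after xor $t0, $t0, 2: $t0=10^2=8
after lw $t0, 0($t1): $t0=M[0]=28
after add $t0, $t0, 15: $t0=28+15=43
after lw $t0, 0($t1): $t0=M[0]=28
after and $t0, $t0, 31: $t0=28&31=28
after add $t1, $t1, 4: $t1=0+4=4
after sub $t3, $t3, 1: $t3=4-1=3
cmp $t3, 0  (cmp 3,0)
bne start: taken
after xor $t0, $t0, 2: $t0=28^2=30
after lw $t0, 0($t1): $t0=M[4]=1
after add $t0, $t0, 15: $t0=1+15=16
after lw $t0, 0($t1): $t0=M[4]=1
after and $t0, $t0, 31: $t0=1&31=1
after add $t1, $t1, 4: $t1=4+4=8
after sub $t3, $t3, 1: $t3=3-1=2
cmp $t3, 0  (cmp 2,0)
bne start: taken
after xor $t0, $t0, 2: $t0=1^2=3
after lw $t0, 0($t1): $t0=M[8]=-3
after add $t0, $t0, 15: $t0=(-3)+15=12
after lw $t0, 0($t1): $t0=M[8]=-3
after and $t0, $t0, 31: $t0=(-3)&31=29
after add $t1, $t1, 4: $t1=8+4=12
after sub $t3, $t3, 1: $t3=2-1=1
cmp $t3, 0  (cmp 1,0)
bne start: taken
after xor $t0, $t0, 2: $t0=29^2=31
after lw $t0, 0($t1): $t0=M[12]=14
after add $t0, $t0, 15: $t0=14+15=29
after lw $t0, 0($t1): $t0=M[12]=14
after and $t0, $t0, 31: $t0=14&31=14
after add $t1, $t1, 4: $t1=12+4=16
after sub $t3, $t3, 1: $t3=1-1=0
cmp $t3, 0  (cmp 0,0)
bne start: not taken
halt.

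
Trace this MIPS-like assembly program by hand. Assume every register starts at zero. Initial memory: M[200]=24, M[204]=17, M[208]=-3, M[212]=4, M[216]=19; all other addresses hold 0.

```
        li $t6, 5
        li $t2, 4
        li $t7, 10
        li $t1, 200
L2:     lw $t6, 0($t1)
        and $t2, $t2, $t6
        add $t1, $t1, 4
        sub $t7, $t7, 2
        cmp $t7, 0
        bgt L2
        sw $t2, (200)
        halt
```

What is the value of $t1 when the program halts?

after li $t6, 5: $t6=5
after li $t2, 4: $t2=4
after li $t7, 10: $t7=10
after li $t1, 200: $t1=200
after lw $t6, 0($t1): $t6=M[200]=24
after and $t2, $t2, $t6: $t2=4&24=0
after add $t1, $t1, 4: $t1=200+4=204
after sub $t7, $t7, 2: $t7=10-2=8
cmp $t7, 0  (cmp 8,0)
bgt L2: taken
after lw $t6, 0($t1): $t6=M[204]=17
after and $t2, $t2, $t6: $t2=0&17=0
after add $t1, $t1, 4: $t1=204+4=208
after sub $t7, $t7, 2: $t7=8-2=6
cmp $t7, 0  (cmp 6,0)
bgt L2: taken
after lw $t6, 0($t1): $t6=M[208]=-3
after and $t2, $t2, $t6: $t2=0&(-3)=0
after add $t1, $t1, 4: $t1=208+4=212
after sub $t7, $t7, 2: $t7=6-2=4
cmp $t7, 0  (cmp 4,0)
bgt L2: taken
after lw $t6, 0($t1): $t6=M[212]=4
after and $t2, $t2, $t6: $t2=0&4=0
after add $t1, $t1, 4: $t1=212+4=216
after sub $t7, $t7, 2: $t7=4-2=2
cmp $t7, 0  (cmp 2,0)
bgt L2: taken
after lw $t6, 0($t1): $t6=M[216]=19
after and $t2, $t2, $t6: $t2=0&19=0
after add $t1, $t1, 4: $t1=216+4=220
after sub $t7, $t7, 2: $t7=2-2=0
cmp $t7, 0  (cmp 0,0)
bgt L2: not taken
sw $t2, (200) → M[200]=0
halt.

220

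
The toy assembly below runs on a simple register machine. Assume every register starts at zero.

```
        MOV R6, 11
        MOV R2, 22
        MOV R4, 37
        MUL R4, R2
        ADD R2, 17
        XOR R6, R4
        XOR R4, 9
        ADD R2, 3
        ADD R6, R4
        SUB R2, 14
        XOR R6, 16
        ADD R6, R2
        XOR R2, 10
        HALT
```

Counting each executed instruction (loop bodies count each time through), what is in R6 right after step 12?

1656

after MOV R6, 11: R6=11
after MOV R2, 22: R2=22
after MOV R4, 37: R4=37
after MUL R4, R2: R4=37*22=814
after ADD R2, 17: R2=22+17=39
after XOR R6, R4: R6=11^814=805
after XOR R4, 9: R4=814^9=807
after ADD R2, 3: R2=39+3=42
after ADD R6, R4: R6=805+807=1612
after SUB R2, 14: R2=42-14=28
after XOR R6, 16: R6=1612^16=1628
after ADD R6, R2: R6=1628+28=1656
After step 12: R6 = 1656.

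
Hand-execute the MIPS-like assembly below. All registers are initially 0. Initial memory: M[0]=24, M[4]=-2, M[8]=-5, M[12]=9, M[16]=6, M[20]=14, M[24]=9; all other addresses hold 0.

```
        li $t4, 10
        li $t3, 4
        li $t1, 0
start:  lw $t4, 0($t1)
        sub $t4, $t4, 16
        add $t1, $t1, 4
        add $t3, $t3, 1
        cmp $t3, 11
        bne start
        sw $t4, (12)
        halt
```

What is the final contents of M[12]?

-7

$t4=10
$t3=4
$t1=0
$t4=M[0]=24
$t4=24-16=8
$t1=0+4=4
$t3=4+1=5
cmp $t3, 11  (cmp 5,11)
bne start: taken
$t4=M[4]=-2
$t4=(-2)-16=-18
$t1=4+4=8
$t3=5+1=6
cmp $t3, 11  (cmp 6,11)
bne start: taken
$t4=M[8]=-5
$t4=(-5)-16=-21
$t1=8+4=12
$t3=6+1=7
cmp $t3, 11  (cmp 7,11)
bne start: taken
$t4=M[12]=9
$t4=9-16=-7
$t1=12+4=16
$t3=7+1=8
cmp $t3, 11  (cmp 8,11)
bne start: taken
$t4=M[16]=6
$t4=6-16=-10
$t1=16+4=20
$t3=8+1=9
cmp $t3, 11  (cmp 9,11)
bne start: taken
$t4=M[20]=14
$t4=14-16=-2
$t1=20+4=24
$t3=9+1=10
cmp $t3, 11  (cmp 10,11)
bne start: taken
$t4=M[24]=9
$t4=9-16=-7
$t1=24+4=28
$t3=10+1=11
cmp $t3, 11  (cmp 11,11)
bne start: not taken
sw $t4, (12) → M[12]=-7
halt.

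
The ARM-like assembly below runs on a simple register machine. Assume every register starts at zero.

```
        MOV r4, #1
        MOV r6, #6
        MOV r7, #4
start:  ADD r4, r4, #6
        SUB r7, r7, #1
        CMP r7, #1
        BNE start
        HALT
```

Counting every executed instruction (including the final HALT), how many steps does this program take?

16

after MOV r4, #1: r4=1
after MOV r6, #6: r6=6
after MOV r7, #4: r7=4
after ADD r4, r4, #6: r4=1+6=7
after SUB r7, r7, #1: r7=4-1=3
CMP r7, #1  (cmp 3,1)
BNE start: taken
after ADD r4, r4, #6: r4=7+6=13
after SUB r7, r7, #1: r7=3-1=2
CMP r7, #1  (cmp 2,1)
BNE start: taken
after ADD r4, r4, #6: r4=13+6=19
after SUB r7, r7, #1: r7=2-1=1
CMP r7, #1  (cmp 1,1)
BNE start: not taken
halt.
Total executed instructions: 16.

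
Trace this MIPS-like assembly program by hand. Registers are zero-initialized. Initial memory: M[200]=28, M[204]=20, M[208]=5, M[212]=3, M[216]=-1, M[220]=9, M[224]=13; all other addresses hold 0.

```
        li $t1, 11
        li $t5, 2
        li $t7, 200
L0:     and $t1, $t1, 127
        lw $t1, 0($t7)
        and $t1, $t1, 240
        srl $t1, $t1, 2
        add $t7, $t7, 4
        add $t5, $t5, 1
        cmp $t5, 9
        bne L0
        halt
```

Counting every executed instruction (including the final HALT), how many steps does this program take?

after li $t1, 11: $t1=11
after li $t5, 2: $t5=2
after li $t7, 200: $t7=200
after and $t1, $t1, 127: $t1=11&127=11
after lw $t1, 0($t7): $t1=M[200]=28
after and $t1, $t1, 240: $t1=28&240=16
after srl $t1, $t1, 2: $t1=16>>2=4
after add $t7, $t7, 4: $t7=200+4=204
after add $t5, $t5, 1: $t5=2+1=3
cmp $t5, 9  (cmp 3,9)
bne L0: taken
after and $t1, $t1, 127: $t1=4&127=4
after lw $t1, 0($t7): $t1=M[204]=20
after and $t1, $t1, 240: $t1=20&240=16
after srl $t1, $t1, 2: $t1=16>>2=4
after add $t7, $t7, 4: $t7=204+4=208
after add $t5, $t5, 1: $t5=3+1=4
cmp $t5, 9  (cmp 4,9)
bne L0: taken
after and $t1, $t1, 127: $t1=4&127=4
after lw $t1, 0($t7): $t1=M[208]=5
after and $t1, $t1, 240: $t1=5&240=0
after srl $t1, $t1, 2: $t1=0>>2=0
after add $t7, $t7, 4: $t7=208+4=212
after add $t5, $t5, 1: $t5=4+1=5
cmp $t5, 9  (cmp 5,9)
bne L0: taken
after and $t1, $t1, 127: $t1=0&127=0
after lw $t1, 0($t7): $t1=M[212]=3
after and $t1, $t1, 240: $t1=3&240=0
after srl $t1, $t1, 2: $t1=0>>2=0
after add $t7, $t7, 4: $t7=212+4=216
after add $t5, $t5, 1: $t5=5+1=6
cmp $t5, 9  (cmp 6,9)
bne L0: taken
after and $t1, $t1, 127: $t1=0&127=0
after lw $t1, 0($t7): $t1=M[216]=-1
after and $t1, $t1, 240: $t1=(-1)&240=240
after srl $t1, $t1, 2: $t1=240>>2=60
after add $t7, $t7, 4: $t7=216+4=220
after add $t5, $t5, 1: $t5=6+1=7
cmp $t5, 9  (cmp 7,9)
bne L0: taken
after and $t1, $t1, 127: $t1=60&127=60
after lw $t1, 0($t7): $t1=M[220]=9
after and $t1, $t1, 240: $t1=9&240=0
after srl $t1, $t1, 2: $t1=0>>2=0
after add $t7, $t7, 4: $t7=220+4=224
after add $t5, $t5, 1: $t5=7+1=8
cmp $t5, 9  (cmp 8,9)
bne L0: taken
after and $t1, $t1, 127: $t1=0&127=0
after lw $t1, 0($t7): $t1=M[224]=13
after and $t1, $t1, 240: $t1=13&240=0
after srl $t1, $t1, 2: $t1=0>>2=0
after add $t7, $t7, 4: $t7=224+4=228
after add $t5, $t5, 1: $t5=8+1=9
cmp $t5, 9  (cmp 9,9)
bne L0: not taken
halt.
Total executed instructions: 60.

60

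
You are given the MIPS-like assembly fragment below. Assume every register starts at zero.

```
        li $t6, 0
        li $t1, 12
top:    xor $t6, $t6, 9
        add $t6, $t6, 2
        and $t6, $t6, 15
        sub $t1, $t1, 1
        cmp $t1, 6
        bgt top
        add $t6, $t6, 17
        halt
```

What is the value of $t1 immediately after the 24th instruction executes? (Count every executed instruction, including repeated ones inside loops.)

8

li $t6, 0 → $t6=0
li $t1, 12 → $t1=12
xor $t6, $t6, 9 → $t6=0^9=9
add $t6, $t6, 2 → $t6=9+2=11
and $t6, $t6, 15 → $t6=11&15=11
sub $t1, $t1, 1 → $t1=12-1=11
cmp $t1, 6  (cmp 11,6)
bgt top: taken
xor $t6, $t6, 9 → $t6=11^9=2
add $t6, $t6, 2 → $t6=2+2=4
and $t6, $t6, 15 → $t6=4&15=4
sub $t1, $t1, 1 → $t1=11-1=10
cmp $t1, 6  (cmp 10,6)
bgt top: taken
xor $t6, $t6, 9 → $t6=4^9=13
add $t6, $t6, 2 → $t6=13+2=15
and $t6, $t6, 15 → $t6=15&15=15
sub $t1, $t1, 1 → $t1=10-1=9
cmp $t1, 6  (cmp 9,6)
bgt top: taken
xor $t6, $t6, 9 → $t6=15^9=6
add $t6, $t6, 2 → $t6=6+2=8
and $t6, $t6, 15 → $t6=8&15=8
sub $t1, $t1, 1 → $t1=9-1=8
After step 24: $t1 = 8.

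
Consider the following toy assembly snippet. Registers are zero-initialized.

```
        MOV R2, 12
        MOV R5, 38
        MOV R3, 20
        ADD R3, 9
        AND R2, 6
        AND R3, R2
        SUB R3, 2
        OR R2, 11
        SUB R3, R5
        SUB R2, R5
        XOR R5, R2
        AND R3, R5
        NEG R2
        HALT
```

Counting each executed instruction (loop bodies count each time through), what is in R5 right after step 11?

-49

MOV R2, 12 → R2=12
MOV R5, 38 → R5=38
MOV R3, 20 → R3=20
ADD R3, 9 → R3=20+9=29
AND R2, 6 → R2=12&6=4
AND R3, R2 → R3=29&4=4
SUB R3, 2 → R3=4-2=2
OR R2, 11 → R2=4|11=15
SUB R3, R5 → R3=2-38=-36
SUB R2, R5 → R2=15-38=-23
XOR R5, R2 → R5=38^(-23)=-49
After step 11: R5 = -49.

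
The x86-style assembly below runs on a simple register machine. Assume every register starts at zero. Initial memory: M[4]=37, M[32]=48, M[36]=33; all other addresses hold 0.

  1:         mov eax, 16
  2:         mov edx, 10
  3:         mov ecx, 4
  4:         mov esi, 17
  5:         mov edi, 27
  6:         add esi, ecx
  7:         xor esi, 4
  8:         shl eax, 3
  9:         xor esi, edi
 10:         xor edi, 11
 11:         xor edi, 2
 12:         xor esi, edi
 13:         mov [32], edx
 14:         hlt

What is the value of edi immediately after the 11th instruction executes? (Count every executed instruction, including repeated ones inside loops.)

18

after mov eax, 16: eax=16
after mov edx, 10: edx=10
after mov ecx, 4: ecx=4
after mov esi, 17: esi=17
after mov edi, 27: edi=27
after add esi, ecx: esi=17+4=21
after xor esi, 4: esi=21^4=17
after shl eax, 3: eax=16<<3=128
after xor esi, edi: esi=17^27=10
after xor edi, 11: edi=27^11=16
after xor edi, 2: edi=16^2=18
After step 11: edi = 18.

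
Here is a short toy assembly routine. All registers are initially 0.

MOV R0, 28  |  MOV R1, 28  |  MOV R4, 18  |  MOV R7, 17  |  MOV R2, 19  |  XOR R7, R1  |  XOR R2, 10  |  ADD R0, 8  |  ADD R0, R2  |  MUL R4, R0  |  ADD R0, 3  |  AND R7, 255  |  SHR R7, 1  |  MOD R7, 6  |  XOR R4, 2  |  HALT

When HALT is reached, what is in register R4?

1096

after MOV R0, 28: R0=28
after MOV R1, 28: R1=28
after MOV R4, 18: R4=18
after MOV R7, 17: R7=17
after MOV R2, 19: R2=19
after XOR R7, R1: R7=17^28=13
after XOR R2, 10: R2=19^10=25
after ADD R0, 8: R0=28+8=36
after ADD R0, R2: R0=36+25=61
after MUL R4, R0: R4=18*61=1098
after ADD R0, 3: R0=61+3=64
after AND R7, 255: R7=13&255=13
after SHR R7, 1: R7=13>>1=6
after MOD R7, 6: R7=6%6=0
after XOR R4, 2: R4=1098^2=1096
halt.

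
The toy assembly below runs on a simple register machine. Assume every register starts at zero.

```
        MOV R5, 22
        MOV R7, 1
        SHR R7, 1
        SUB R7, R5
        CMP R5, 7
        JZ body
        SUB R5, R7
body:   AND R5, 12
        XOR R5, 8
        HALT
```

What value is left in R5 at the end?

4

R5=22
R7=1
R7=1>>1=0
R7=0-22=-22
CMP R5, 7  (cmp 22,7)
JZ body: not taken
R5=22-(-22)=44
R5=44&12=12
R5=12^8=4
halt.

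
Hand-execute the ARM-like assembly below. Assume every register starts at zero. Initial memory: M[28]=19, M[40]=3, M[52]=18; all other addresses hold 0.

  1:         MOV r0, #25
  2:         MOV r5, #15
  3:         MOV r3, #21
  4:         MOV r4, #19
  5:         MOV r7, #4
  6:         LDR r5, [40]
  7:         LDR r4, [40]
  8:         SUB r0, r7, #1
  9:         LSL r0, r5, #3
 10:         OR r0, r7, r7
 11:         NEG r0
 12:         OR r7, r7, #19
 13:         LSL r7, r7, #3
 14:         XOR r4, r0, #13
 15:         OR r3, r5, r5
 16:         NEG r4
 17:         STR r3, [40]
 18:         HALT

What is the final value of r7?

184

MOV r0, #25 → r0=25
MOV r5, #15 → r5=15
MOV r3, #21 → r3=21
MOV r4, #19 → r4=19
MOV r7, #4 → r7=4
LDR r5, [40] → r5=M[40]=3
LDR r4, [40] → r4=M[40]=3
SUB r0, r7, #1 → r0=4-1=3
LSL r0, r5, #3 → r0=3<<3=24
OR r0, r7, r7 → r0=4|4=4
NEG r0 → r0=-(4)=-4
OR r7, r7, #19 → r7=4|19=23
LSL r7, r7, #3 → r7=23<<3=184
XOR r4, r0, #13 → r4=(-4)^13=-15
OR r3, r5, r5 → r3=3|3=3
NEG r4 → r4=-(-15)=15
STR r3, [40] → M[40]=3
halt.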